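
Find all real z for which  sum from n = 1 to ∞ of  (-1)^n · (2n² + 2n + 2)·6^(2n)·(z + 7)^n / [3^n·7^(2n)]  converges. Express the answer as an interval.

Apply the ratio test: |a_{n+1}| / |a_n| = [(2(n+1)² + 2(n+1) + 2)/(2n² + 2n + 2)] · 36/(3·49), which tends to 12/49 as n → ∞.
Thus R = 1/(12/49) = 49/12.
At z = -35/12: the terms have absolute value of order n², which does not tend to 0, so the series diverges by the divergence test.
Endpoint z = -133/12: the terms do not tend to 0, so the series diverges.

(-133/12, -35/12)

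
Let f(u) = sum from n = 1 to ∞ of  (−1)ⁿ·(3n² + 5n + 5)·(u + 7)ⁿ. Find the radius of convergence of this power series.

R = 1

Apply the ratio test: |a_{n+1}| / |a_n| = (3(n+1)² + 5(n+1) + 5)/(3n² + 5n + 5), which tends to 1 as n → ∞.
Convergence for |u + 7| < 1, so R = 1.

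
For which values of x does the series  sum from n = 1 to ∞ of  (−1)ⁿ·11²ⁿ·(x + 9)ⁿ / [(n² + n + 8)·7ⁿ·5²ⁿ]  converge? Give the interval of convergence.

[-1264/121, -914/121]

The ratio of consecutive coefficients is [(n² + n + 8)/((n+1)² + (n+1) + 8)] · 121/(7·25) → 121/175.
Convergence for |x + 9| · 121/175 < 1, i.e. |x + 9| < 175/121. So R = 175/121.
When x = -914/121, the series is dominated by a constant times Σ 1/n², which converges (p = 2 > 1).
At x = -1264/121: the series is dominated by a constant times Σ 1/n², which converges (p = 2 > 1).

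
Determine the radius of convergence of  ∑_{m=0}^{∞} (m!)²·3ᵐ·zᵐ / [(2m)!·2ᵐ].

By the ratio test, |a_{m+1}/a_m| = (m+1)²/[(2m+1)·(2m+2)] · 3/2 → 3/8.
Convergence for |z| · 3/8 < 1, i.e. |z| < 8/3. So R = 8/3.

R = 8/3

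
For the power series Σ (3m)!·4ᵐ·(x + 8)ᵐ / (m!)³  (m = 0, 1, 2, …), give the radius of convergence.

By the ratio test, |a_{m+1}/a_m| = (3m+1)·(3m+2)·(3m+3)/(m+1)³ · 4 → 108.
Convergence for |x + 8| · 108 < 1, i.e. |x + 8| < 1/108. So R = 1/108.

R = 1/108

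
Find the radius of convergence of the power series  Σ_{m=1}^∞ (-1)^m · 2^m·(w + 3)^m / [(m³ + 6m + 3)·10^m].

Apply the ratio test: |a_{m+1}| / |a_m| = [(m³ + 6m + 3)/((m+1)³ + 6(m+1) + 3)] · 2/10, which tends to 1/5 as m → ∞.
Thus R = 1/(1/5) = 5.

R = 5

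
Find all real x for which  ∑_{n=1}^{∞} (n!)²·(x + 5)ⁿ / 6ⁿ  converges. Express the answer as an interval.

By the ratio test, |a_{n+1}/a_n| = (n+1)² · 1/6 → ∞.
The terms grow without bound for any (x + 5) ≠ 0, so R = 0 (convergence only at x = -5).

{-5}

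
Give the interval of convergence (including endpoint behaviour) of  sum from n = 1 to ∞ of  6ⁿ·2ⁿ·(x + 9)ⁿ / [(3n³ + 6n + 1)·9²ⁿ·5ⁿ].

The ratio of consecutive coefficients is [(3n³ + 6n + 1)/(3(n+1)³ + 6(n+1) + 1)] · 6·2/(81·5) → 4/135.
Convergence for |x + 9| · 4/135 < 1, i.e. |x + 9| < 135/4. So R = 135/4.
When x = 99/4, the terms are on the order of 1/n³, so the series converges absolutely by comparison with the p-series (p = 3 > 1).
When x = -171/4, absolute convergence follows by limit comparison with Σ 1/n³.

[-171/4, 99/4]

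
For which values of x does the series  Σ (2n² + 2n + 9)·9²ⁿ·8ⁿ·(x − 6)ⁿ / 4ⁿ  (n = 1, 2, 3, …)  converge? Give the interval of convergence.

Apply the ratio test: |a_{n+1}| / |a_n| = [(2(n+1)² + 2(n+1) + 9)/(2n² + 2n + 9)] · 81·8/4, which tends to 162 as n → ∞.
Hence the series converges for |x − 6| < 1/(162) = 1/162, so the radius of convergence is 1/162.
Endpoint x = 973/162: the n-th term does not approach 0; divergence by the term test.
Endpoint x = 971/162: the terms have absolute value of order n², which does not tend to 0, so the series diverges by the divergence test.

(971/162, 973/162)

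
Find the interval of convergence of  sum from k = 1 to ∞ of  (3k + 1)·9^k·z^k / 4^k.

(-4/9, 4/9)

The ratio of consecutive coefficients is [(3(k+1) + 1)/(3k + 1)] · 9/4 → 9/4.
Thus R = 1/(9/4) = 4/9.
When z = 4/9, the terms have absolute value of order k, which does not tend to 0, so the series diverges by the divergence test.
Endpoint z = -4/9: the terms have absolute value of order k, which does not tend to 0, so the series diverges by the divergence test.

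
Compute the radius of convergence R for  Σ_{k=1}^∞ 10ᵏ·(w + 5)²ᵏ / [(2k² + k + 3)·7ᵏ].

R = √70/10

By the ratio test, |a_{k+1}/a_k| = [(2k² + k + 3)/(2(k+1)² + (k+1) + 3)] · 10/7 → 10/7.
Successive powers of (w + 5) differ by 2, so the series converges when |w + 5|² · 10/7 < 1, i.e. |w + 5| < √(7/10). So R = √70/10.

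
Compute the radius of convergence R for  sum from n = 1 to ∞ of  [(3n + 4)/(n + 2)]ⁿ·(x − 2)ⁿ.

R = 1/3

Applying the root test, |a_n|^(1/n) = (3n + 4)/(n + 2) → 3.
Hence the series converges for |x − 2| < 1/(3) = 1/3, so the radius of convergence is 1/3.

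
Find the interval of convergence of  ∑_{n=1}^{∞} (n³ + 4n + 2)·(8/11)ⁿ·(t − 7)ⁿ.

(45/8, 67/8)

By the ratio test, |a_{n+1}/a_n| = [((n+1)³ + 4(n+1) + 2)/(n³ + 4n + 2)] · 8/11 → 8/11.
Convergence for |t − 7| · 8/11 < 1, i.e. |t − 7| < 11/8. So R = 11/8.
At t = 67/8: the n-th term does not approach 0; divergence by the term test.
At t = 45/8: the n-th term does not approach 0; divergence by the term test.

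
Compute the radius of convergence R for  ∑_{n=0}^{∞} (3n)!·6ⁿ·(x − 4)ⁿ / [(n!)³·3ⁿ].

The ratio of consecutive coefficients is (3n+1)·(3n+2)·(3n+3)/(n+1)³ · 6/3 → 54.
Hence the series converges for |x − 4| < 1/(54) = 1/54, so the radius of convergence is 1/54.

R = 1/54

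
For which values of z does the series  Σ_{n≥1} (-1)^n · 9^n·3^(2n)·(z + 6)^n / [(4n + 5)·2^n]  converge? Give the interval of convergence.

The ratio of consecutive coefficients is [(4n + 5)/(4(n+1) + 5)] · 9·9/2 → 81/2.
Convergence for |z + 6| · 81/2 < 1, i.e. |z + 6| < 2/81. So R = 2/81.
Endpoint z = -484/81: convergence follows from the alternating series test (terms decrease monotonically to 0).
Endpoint z = -488/81: the terms are asymptotic to a nonzero constant times 1/n, so the series diverges by limit comparison with Σ 1/n.

(-488/81, -484/81]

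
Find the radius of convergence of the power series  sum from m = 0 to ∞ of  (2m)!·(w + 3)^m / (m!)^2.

R = 1/4

The ratio of consecutive coefficients is (2m+1)·(2m+2)/(m+1)² → 4.
Convergence for |w + 3| · 4 < 1, i.e. |w + 3| < 1/4. So R = 1/4.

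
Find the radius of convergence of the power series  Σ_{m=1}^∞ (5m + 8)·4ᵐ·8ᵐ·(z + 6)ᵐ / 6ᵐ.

By the ratio test, |a_{m+1}/a_m| = [(5(m+1) + 8)/(5m + 8)] · 4·8/6 → 16/3.
Thus R = 1/(16/3) = 3/16.

R = 3/16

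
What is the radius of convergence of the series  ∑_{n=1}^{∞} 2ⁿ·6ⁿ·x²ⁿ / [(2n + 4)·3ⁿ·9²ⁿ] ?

R = 9/2

Apply the ratio test: |a_{n+1}| / |a_n| = [(2n + 4)/(2(n+1) + 4)] · 2·6/(3·81), which tends to 4/81 as n → ∞.
Writing y = x², the series in y has radius 81/4, so |x| < √(81/4) = 9/2 and R = 9/2.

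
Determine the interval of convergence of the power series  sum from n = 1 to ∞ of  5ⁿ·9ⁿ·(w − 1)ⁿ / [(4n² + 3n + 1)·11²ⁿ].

By the ratio test, |a_{n+1}/a_n| = [(4n² + 3n + 1)/(4(n+1)² + 3(n+1) + 1)] · 5·9/121 → 45/121.
Thus R = 1/(45/121) = 121/45.
At w = 166/45: absolute convergence follows by limit comparison with Σ 1/n².
Check w = -76/45: absolute convergence follows by limit comparison with Σ 1/n².

[-76/45, 166/45]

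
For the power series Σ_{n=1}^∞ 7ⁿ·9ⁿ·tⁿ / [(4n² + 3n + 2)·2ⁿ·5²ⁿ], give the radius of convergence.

R = 50/63

The ratio of consecutive coefficients is [(4n² + 3n + 2)/(4(n+1)² + 3(n+1) + 2)] · 7·9/(2·25) → 63/50.
Convergence for |t| · 63/50 < 1, i.e. |t| < 50/63. So R = 50/63.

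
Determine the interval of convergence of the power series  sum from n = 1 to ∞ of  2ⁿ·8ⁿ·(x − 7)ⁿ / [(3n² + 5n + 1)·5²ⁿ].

[87/16, 137/16]

By the ratio test, |a_{n+1}/a_n| = [(3n² + 5n + 1)/(3(n+1)² + 5(n+1) + 1)] · 2·8/25 → 16/25.
Hence the series converges for |x − 7| < 1/(16/25) = 25/16, so the radius of convergence is 25/16.
At x = 137/16: the terms are on the order of 1/n², so the series converges absolutely by comparison with the p-series (p = 2 > 1).
Endpoint x = 87/16: the terms are on the order of 1/n², so the series converges absolutely by comparison with the p-series (p = 2 > 1).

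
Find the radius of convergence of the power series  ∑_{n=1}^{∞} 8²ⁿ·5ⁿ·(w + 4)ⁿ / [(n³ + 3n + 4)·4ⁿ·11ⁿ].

R = 11/80

By the ratio test, |a_{n+1}/a_n| = [(n³ + 3n + 4)/((n+1)³ + 3(n+1) + 4)] · 64·5/(4·11) → 80/11.
Convergence for |w + 4| · 80/11 < 1, i.e. |w + 4| < 11/80. So R = 11/80.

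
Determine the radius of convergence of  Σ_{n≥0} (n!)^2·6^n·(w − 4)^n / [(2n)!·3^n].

R = 2

Apply the ratio test: |a_{n+1}| / |a_n| = (n+1)²/[(2n+1)·(2n+2)] · 6/3, which tends to 1/2 as n → ∞.
The series converges when 1/2 · |w − 4| < 1, giving R = 2.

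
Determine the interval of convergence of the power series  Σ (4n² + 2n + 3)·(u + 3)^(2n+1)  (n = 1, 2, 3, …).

(-4, -2)

The ratio of consecutive coefficients is (4(n+1)² + 2(n+1) + 3)/(4n² + 2n + 3) → 1.
Writing y = (u + 3)², the series in y has radius 1, so |u + 3| < √(1) = 1 and R = 1.
Endpoint u = -2: the terms do not tend to 0, so the series diverges.
Check u = -4: the n-th term does not approach 0; divergence by the term test.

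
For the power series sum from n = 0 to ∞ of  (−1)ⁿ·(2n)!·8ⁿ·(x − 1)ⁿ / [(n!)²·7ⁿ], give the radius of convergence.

R = 7/32

Ratio test: |a_{n+1}/a_n| = (2n+1)·(2n+2)/(n+1)² · 8/7 → 32/7 as n → ∞.
Convergence for |x − 1| · 32/7 < 1, i.e. |x − 1| < 7/32. So R = 7/32.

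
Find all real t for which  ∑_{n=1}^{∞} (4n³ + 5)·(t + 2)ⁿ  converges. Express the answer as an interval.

Apply the ratio test: |a_{n+1}| / |a_n| = (4(n+1)³ + 5)/(4n³ + 5), which tends to 1 as n → ∞.
Convergence for |t + 2| < 1, so R = 1.
When t = -1, the n-th term does not approach 0; divergence by the term test.
Endpoint t = -3: the n-th term does not approach 0; divergence by the term test.

(-3, -1)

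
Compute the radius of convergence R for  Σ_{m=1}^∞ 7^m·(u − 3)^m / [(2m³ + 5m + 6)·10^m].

Apply the ratio test: |a_{m+1}| / |a_m| = [(2m³ + 5m + 6)/(2(m+1)³ + 5(m+1) + 6)] · 7/10, which tends to 7/10 as m → ∞.
Convergence for |u − 3| · 7/10 < 1, i.e. |u − 3| < 10/7. So R = 10/7.

R = 10/7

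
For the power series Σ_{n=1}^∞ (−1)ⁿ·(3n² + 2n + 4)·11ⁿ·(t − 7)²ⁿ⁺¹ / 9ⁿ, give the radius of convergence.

By the ratio test, |a_{n+1}/a_n| = [(3(n+1)² + 2(n+1) + 4)/(3n² + 2n + 4)] · 11/9 → 11/9.
Since the exponent of (t − 7) increases by 2 each term, convergence requires |t − 7|² < 9/11, hence R = 3√11/11.

R = 3√11/11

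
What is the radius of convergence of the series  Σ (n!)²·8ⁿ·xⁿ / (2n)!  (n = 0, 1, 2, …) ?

R = 1/2

The ratio of consecutive coefficients is (n+1)²/[(2n+1)·(2n+2)] · 8 → 2.
Thus R = 1/(2) = 1/2.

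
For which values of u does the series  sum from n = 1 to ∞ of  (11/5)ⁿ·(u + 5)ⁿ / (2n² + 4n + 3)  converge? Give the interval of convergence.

[-60/11, -50/11]

By the ratio test, |a_{n+1}/a_n| = [(2n² + 4n + 3)/(2(n+1)² + 4(n+1) + 3)] · 11/5 → 11/5.
The series converges when 11/5 · |u + 5| < 1, giving R = 5/11.
When u = -50/11, absolute convergence follows by limit comparison with Σ 1/n².
Endpoint u = -60/11: the terms are on the order of 1/n², so the series converges absolutely by comparison with the p-series (p = 2 > 1).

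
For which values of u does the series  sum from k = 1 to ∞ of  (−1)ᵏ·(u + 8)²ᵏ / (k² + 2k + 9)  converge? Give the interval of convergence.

[-9, -7]

By the ratio test, |a_{k+1}/a_k| = (k² + 2k + 9)/((k+1)² + 2(k+1) + 9) → 1.
Successive powers of (u + 8) differ by 2, so the series converges when |u + 8|² · 1 < 1, i.e. |u + 8| < √(1) = 1. So R = 1.
Endpoint u = -7: the terms are on the order of 1/k², so the series converges absolutely by comparison with the p-series (p = 2 > 1).
When u = -9, the series is dominated by a constant times Σ 1/k², which converges (p = 2 > 1).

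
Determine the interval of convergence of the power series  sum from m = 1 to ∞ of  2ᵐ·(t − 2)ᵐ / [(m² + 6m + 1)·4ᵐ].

[0, 4]

Apply the ratio test: |a_{m+1}| / |a_m| = [(m² + 6m + 1)/((m+1)² + 6(m+1) + 1)] · 2/4, which tends to 1/2 as m → ∞.
The series converges when 1/2 · |t − 2| < 1, giving R = 2.
When t = 4, absolute convergence follows by limit comparison with Σ 1/m².
At t = 0: the terms are on the order of 1/m², so the series converges absolutely by comparison with the p-series (p = 2 > 1).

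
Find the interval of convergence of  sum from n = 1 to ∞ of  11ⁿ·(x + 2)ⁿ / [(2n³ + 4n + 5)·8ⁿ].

Apply the ratio test: |a_{n+1}| / |a_n| = [(2n³ + 4n + 5)/(2(n+1)³ + 4(n+1) + 5)] · 11/8, which tends to 11/8 as n → ∞.
Convergence for |x + 2| · 11/8 < 1, i.e. |x + 2| < 8/11. So R = 8/11.
Check x = -14/11: the series is dominated by a constant times Σ 1/n³, which converges (p = 3 > 1).
Endpoint x = -30/11: absolute convergence follows by limit comparison with Σ 1/n³.

[-30/11, -14/11]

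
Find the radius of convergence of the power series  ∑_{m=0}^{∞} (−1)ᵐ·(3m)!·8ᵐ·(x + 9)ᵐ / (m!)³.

The ratio of consecutive coefficients is (3m+1)·(3m+2)·(3m+3)/(m+1)³ · 8 → 216.
Hence the series converges for |x + 9| < 1/(216) = 1/216, so the radius of convergence is 1/216.

R = 1/216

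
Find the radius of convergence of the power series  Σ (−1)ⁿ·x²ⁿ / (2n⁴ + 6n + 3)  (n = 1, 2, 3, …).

Ratio test: |a_{n+1}/a_n| = (2n⁴ + 6n + 3)/(2(n+1)⁴ + 6(n+1) + 3) → 1 as n → ∞.
Since the exponent of x increases by 2 each term, convergence requires |x|² < 1, hence R = 1.

R = 1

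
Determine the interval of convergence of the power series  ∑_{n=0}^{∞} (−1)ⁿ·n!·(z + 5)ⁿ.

Apply the ratio test: |a_{n+1}| / |a_n| = (n+1), which tends to ∞ as n → ∞.
The ratio grows without bound, so the series diverges whenever (z + 5) ≠ 0; it converges only at z = -5. R = 0.

{-5}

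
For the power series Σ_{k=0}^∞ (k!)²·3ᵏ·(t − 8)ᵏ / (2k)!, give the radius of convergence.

R = 4/3

The ratio of consecutive coefficients is (k+1)²/[(2k+1)·(2k+2)] · 3 → 3/4.
Thus R = 1/(3/4) = 4/3.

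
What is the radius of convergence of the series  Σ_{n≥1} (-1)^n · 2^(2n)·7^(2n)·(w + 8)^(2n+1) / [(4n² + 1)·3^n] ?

R = √3/14

Apply the ratio test: |a_{n+1}| / |a_n| = [(4n² + 1)/(4(n+1)² + 1)] · 4·49/3, which tends to 196/3 as n → ∞.
Since the exponent of (w + 8) increases by 2 each term, convergence requires |w + 8|² < 3/196, hence R = √3/14.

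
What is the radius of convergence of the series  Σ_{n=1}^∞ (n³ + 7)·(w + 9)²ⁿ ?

R = 1

The ratio of consecutive coefficients is ((n+1)³ + 7)/(n³ + 7) → 1.
Writing y = (w + 9)², the series in y has radius 1, so |w + 9| < √(1) = 1 and R = 1.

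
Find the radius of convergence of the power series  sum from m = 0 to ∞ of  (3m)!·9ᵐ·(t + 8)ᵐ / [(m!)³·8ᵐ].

R = 8/243

The ratio of consecutive coefficients is (3m+1)·(3m+2)·(3m+3)/(m+1)³ · 9/8 → 243/8.
Hence the series converges for |t + 8| < 1/(243/8) = 8/243, so the radius of convergence is 8/243.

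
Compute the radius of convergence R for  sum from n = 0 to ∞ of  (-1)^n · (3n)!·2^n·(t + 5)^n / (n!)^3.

R = 1/54

By the ratio test, |a_{n+1}/a_n| = (3n+1)·(3n+2)·(3n+3)/(n+1)³ · 2 → 54.
The series converges when 54 · |t + 5| < 1, giving R = 1/54.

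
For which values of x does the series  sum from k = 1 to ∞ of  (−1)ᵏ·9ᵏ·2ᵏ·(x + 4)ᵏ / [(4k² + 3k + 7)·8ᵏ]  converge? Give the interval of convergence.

The ratio of consecutive coefficients is [(4k² + 3k + 7)/(4(k+1)² + 3(k+1) + 7)] · 9·2/8 → 9/4.
The series converges when 9/4 · |x + 4| < 1, giving R = 4/9.
Check x = -32/9: the terms are on the order of 1/k², so the series converges absolutely by comparison with the p-series (p = 2 > 1).
When x = -40/9, the series is dominated by a constant times Σ 1/k², which converges (p = 2 > 1).

[-40/9, -32/9]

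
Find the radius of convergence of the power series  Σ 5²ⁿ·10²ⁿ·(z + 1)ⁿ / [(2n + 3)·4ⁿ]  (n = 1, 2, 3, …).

R = 1/625

By the ratio test, |a_{n+1}/a_n| = [(2n + 3)/(2(n+1) + 3)] · 25·100/4 → 625.
Thus R = 1/(625) = 1/625.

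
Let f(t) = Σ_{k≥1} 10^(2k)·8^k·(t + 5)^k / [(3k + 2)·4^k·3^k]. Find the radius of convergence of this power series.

Apply the ratio test: |a_{k+1}| / |a_k| = [(3k + 2)/(3(k+1) + 2)] · 100·8/(4·3), which tends to 200/3 as k → ∞.
The series converges when 200/3 · |t + 5| < 1, giving R = 3/200.

R = 3/200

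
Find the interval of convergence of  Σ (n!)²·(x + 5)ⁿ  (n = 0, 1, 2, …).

{-5}

By the ratio test, |a_{n+1}/a_n| = (n+1)² → ∞.
The ratio grows without bound, so the series diverges whenever (x + 5) ≠ 0; it converges only at x = -5. R = 0.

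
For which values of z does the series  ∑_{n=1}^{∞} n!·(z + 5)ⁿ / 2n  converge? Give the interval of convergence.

{-5}

By the ratio test, |a_{n+1}/a_n| = (n+1) · 2n/2(n+1) → ∞.
The ratio grows without bound, so the series diverges whenever (z + 5) ≠ 0; it converges only at z = -5. R = 0.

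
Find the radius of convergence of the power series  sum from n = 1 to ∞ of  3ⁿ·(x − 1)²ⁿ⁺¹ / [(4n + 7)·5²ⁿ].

R = 5√3/3

Apply the ratio test: |a_{n+1}| / |a_n| = [(4n + 7)/(4(n+1) + 7)] · 3/25, which tends to 3/25 as n → ∞.
Writing y = (x − 1)², the series in y has radius 25/3, so |x − 1| < √(25/3) and R = 5√3/3.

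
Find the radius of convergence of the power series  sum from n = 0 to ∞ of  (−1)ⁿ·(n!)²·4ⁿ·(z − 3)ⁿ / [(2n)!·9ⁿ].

R = 9

Apply the ratio test: |a_{n+1}| / |a_n| = (n+1)²/[(2n+1)·(2n+2)] · 4/9, which tends to 1/9 as n → ∞.
Convergence for |z − 3| · 1/9 < 1, i.e. |z − 3| < 9. So R = 9.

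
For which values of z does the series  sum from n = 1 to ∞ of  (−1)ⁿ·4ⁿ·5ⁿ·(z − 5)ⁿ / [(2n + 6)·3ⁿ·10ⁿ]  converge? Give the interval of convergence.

(7/2, 13/2]

Apply the ratio test: |a_{n+1}| / |a_n| = [(2n + 6)/(2(n+1) + 6)] · 4·5/(3·10), which tends to 2/3 as n → ∞.
Convergence for |z − 5| · 2/3 < 1, i.e. |z − 5| < 3/2. So R = 3/2.
Endpoint z = 13/2: an alternating series whose terms decrease to 0 in absolute value, so it converges by the Leibniz criterion.
At z = 7/2: comparison with the harmonic series Σ 1/n shows the series diverges.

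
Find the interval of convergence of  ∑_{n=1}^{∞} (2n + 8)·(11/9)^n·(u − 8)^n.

By the ratio test, |a_{n+1}/a_n| = [(2(n+1) + 8)/(2n + 8)] · 11/9 → 11/9.
Convergence for |u − 8| · 11/9 < 1, i.e. |u − 8| < 9/11. So R = 9/11.
Check u = 97/11: the terms have absolute value of order n, which does not tend to 0, so the series diverges by the divergence test.
When u = 79/11, the n-th term does not approach 0; divergence by the term test.

(79/11, 97/11)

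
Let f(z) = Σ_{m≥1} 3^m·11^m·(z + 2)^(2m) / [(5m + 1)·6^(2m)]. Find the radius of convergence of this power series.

Apply the ratio test: |a_{m+1}| / |a_m| = [(5m + 1)/(5(m+1) + 1)] · 3·11/36, which tends to 11/12 as m → ∞.
Since the exponent of (z + 2) increases by 2 each term, convergence requires |z + 2|² < 12/11, hence R = 2√33/11.

R = 2√33/11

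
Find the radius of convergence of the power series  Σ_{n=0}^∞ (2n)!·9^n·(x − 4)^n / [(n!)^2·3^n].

R = 1/12

The ratio of consecutive coefficients is (2n+1)·(2n+2)/(n+1)² · 9/3 → 12.
Convergence for |x − 4| · 12 < 1, i.e. |x − 4| < 1/12. So R = 1/12.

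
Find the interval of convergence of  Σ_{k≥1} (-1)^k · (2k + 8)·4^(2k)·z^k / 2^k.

By the ratio test, |a_{k+1}/a_k| = [(2(k+1) + 8)/(2k + 8)] · 16/2 → 8.
Thus R = 1/(8) = 1/8.
Check z = 1/8: the k-th term does not approach 0; divergence by the term test.
Endpoint z = -1/8: the terms have absolute value of order k, which does not tend to 0, so the series diverges by the divergence test.

(-1/8, 1/8)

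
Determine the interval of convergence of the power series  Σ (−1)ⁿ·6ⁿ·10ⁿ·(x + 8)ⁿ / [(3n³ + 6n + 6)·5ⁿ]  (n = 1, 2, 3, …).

[-97/12, -95/12]

Apply the ratio test: |a_{n+1}| / |a_n| = [(3n³ + 6n + 6)/(3(n+1)³ + 6(n+1) + 6)] · 6·10/5, which tends to 12 as n → ∞.
Thus R = 1/(12) = 1/12.
At x = -95/12: the terms are on the order of 1/n³, so the series converges absolutely by comparison with the p-series (p = 3 > 1).
Check x = -97/12: the terms are on the order of 1/n³, so the series converges absolutely by comparison with the p-series (p = 3 > 1).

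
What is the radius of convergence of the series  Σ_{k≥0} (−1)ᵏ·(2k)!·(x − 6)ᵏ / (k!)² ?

R = 1/4

The ratio of consecutive coefficients is (2k+1)·(2k+2)/(k+1)² → 4.
The series converges when 4 · |x − 6| < 1, giving R = 1/4.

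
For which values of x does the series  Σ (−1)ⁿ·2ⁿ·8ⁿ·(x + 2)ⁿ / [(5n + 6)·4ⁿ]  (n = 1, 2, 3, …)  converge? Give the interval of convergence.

Apply the ratio test: |a_{n+1}| / |a_n| = [(5n + 6)/(5(n+1) + 6)] · 2·8/4, which tends to 4 as n → ∞.
The series converges when 4 · |x + 2| < 1, giving R = 1/4.
When x = -7/4, the terms alternate in sign and decrease monotonically to 0 in absolute value (size ~ c/n), so the alternating series test gives convergence.
Check x = -9/4: the terms behave like c/n; limit comparison with the harmonic series gives divergence.

(-9/4, -7/4]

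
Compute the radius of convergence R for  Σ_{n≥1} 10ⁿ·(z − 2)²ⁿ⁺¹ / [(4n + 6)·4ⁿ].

R = √10/5

Ratio test: |a_{n+1}/a_n| = [(4n + 6)/(4(n+1) + 6)] · 10/4 → 5/2 as n → ∞.
Successive powers of (z − 2) differ by 2, so the series converges when |z − 2|² · 5/2 < 1, i.e. |z − 2| < √(2/5). So R = √10/5.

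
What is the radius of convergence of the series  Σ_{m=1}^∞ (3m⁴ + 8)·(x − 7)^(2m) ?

Ratio test: |a_{m+1}/a_m| = (3(m+1)⁴ + 8)/(3m⁴ + 8) → 1 as m → ∞.
Successive powers of (x − 7) differ by 2, so the series converges when |x − 7|² · 1 < 1, i.e. |x − 7| < √(1) = 1. So R = 1.

R = 1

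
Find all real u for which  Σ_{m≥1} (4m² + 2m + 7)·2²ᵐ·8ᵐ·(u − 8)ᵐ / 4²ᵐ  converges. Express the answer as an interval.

(15/2, 17/2)

The ratio of consecutive coefficients is [(4(m+1)² + 2(m+1) + 7)/(4m² + 2m + 7)] · 4·8/16 → 2.
Thus R = 1/(2) = 1/2.
Check u = 17/2: the m-th term does not approach 0; divergence by the term test.
At u = 15/2: the m-th term does not approach 0; divergence by the term test.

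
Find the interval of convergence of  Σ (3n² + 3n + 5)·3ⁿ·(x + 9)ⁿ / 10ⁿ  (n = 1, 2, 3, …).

(-37/3, -17/3)

The ratio of consecutive coefficients is [(3(n+1)² + 3(n+1) + 5)/(3n² + 3n + 5)] · 3/10 → 3/10.
Thus R = 1/(3/10) = 10/3.
Endpoint x = -17/3: the terms do not tend to 0, so the series diverges.
Endpoint x = -37/3: the n-th term does not approach 0; divergence by the term test.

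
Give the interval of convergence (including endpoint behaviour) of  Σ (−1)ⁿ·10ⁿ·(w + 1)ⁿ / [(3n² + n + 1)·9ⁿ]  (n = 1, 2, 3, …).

By the ratio test, |a_{n+1}/a_n| = [(3n² + n + 1)/(3(n+1)² + (n+1) + 1)] · 10/9 → 10/9.
Thus R = 1/(10/9) = 9/10.
Check w = -1/10: absolute convergence follows by limit comparison with Σ 1/n².
At w = -19/10: the series is dominated by a constant times Σ 1/n², which converges (p = 2 > 1).

[-19/10, -1/10]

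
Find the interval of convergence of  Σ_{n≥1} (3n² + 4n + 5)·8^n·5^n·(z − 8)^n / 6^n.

(157/20, 163/20)

By the ratio test, |a_{n+1}/a_n| = [(3(n+1)² + 4(n+1) + 5)/(3n² + 4n + 5)] · 8·5/6 → 20/3.
Thus R = 1/(20/3) = 3/20.
When z = 163/20, the terms have absolute value of order n², which does not tend to 0, so the series diverges by the divergence test.
Endpoint z = 157/20: the n-th term does not approach 0; divergence by the term test.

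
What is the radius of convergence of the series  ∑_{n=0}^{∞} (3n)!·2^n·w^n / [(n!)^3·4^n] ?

The ratio of consecutive coefficients is (3n+1)·(3n+2)·(3n+3)/(n+1)³ · 2/4 → 27/2.
Thus R = 1/(27/2) = 2/27.

R = 2/27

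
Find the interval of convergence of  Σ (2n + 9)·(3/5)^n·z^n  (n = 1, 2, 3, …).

(-5/3, 5/3)

Ratio test: |a_{n+1}/a_n| = [(2(n+1) + 9)/(2n + 9)] · 3/5 → 3/5 as n → ∞.
Thus R = 1/(3/5) = 5/3.
When z = 5/3, the terms have absolute value of order n, which does not tend to 0, so the series diverges by the divergence test.
Check z = -5/3: the terms have absolute value of order n, which does not tend to 0, so the series diverges by the divergence test.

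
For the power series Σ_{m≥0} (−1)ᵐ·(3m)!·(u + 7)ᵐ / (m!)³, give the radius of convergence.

R = 1/27

Apply the ratio test: |a_{m+1}| / |a_m| = (3m+1)·(3m+2)·(3m+3)/(m+1)³, which tends to 27 as m → ∞.
The series converges when 27 · |u + 7| < 1, giving R = 1/27.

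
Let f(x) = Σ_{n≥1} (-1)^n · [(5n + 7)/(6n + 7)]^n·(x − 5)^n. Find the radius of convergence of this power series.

By the Cauchy root test, |a_n|^(1/n) = (5n + 7)/(6n + 7) → 5/6.
Convergence for |x − 5| · 5/6 < 1, i.e. |x − 5| < 6/5. So R = 6/5.

R = 6/5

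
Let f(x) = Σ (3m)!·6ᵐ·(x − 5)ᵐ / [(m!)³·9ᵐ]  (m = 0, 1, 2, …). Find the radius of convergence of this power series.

Ratio test: |a_{m+1}/a_m| = (3m+1)·(3m+2)·(3m+3)/(m+1)³ · 6/9 → 18 as m → ∞.
Convergence for |x − 5| · 18 < 1, i.e. |x − 5| < 1/18. So R = 1/18.

R = 1/18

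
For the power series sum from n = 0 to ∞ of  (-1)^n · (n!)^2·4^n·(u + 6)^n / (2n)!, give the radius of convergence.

By the ratio test, |a_{n+1}/a_n| = (n+1)²/[(2n+1)·(2n+2)] · 4 → 1.
Convergence for |u + 6| < 1, so R = 1.

R = 1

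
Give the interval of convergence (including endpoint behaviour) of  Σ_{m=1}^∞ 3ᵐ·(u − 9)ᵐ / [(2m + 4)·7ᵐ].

[20/3, 34/3)

Apply the ratio test: |a_{m+1}| / |a_m| = [(2m + 4)/(2(m+1) + 4)] · 3/7, which tends to 3/7 as m → ∞.
Convergence for |u − 9| · 3/7 < 1, i.e. |u − 9| < 7/3. So R = 7/3.
Check u = 34/3: the terms are asymptotic to a nonzero constant times 1/m, so the series diverges by limit comparison with Σ 1/m.
When u = 20/3, an alternating series whose terms decrease to 0 in absolute value, so it converges by the Leibniz criterion.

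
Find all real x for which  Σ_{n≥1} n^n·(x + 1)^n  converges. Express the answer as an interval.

Applying the root test, |a_n|^(1/n) = n → ∞.
The root grows without bound, so R = 0 (convergence only at x = -1).

{-1}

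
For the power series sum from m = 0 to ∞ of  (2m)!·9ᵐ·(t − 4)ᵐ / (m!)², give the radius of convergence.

R = 1/36

Apply the ratio test: |a_{m+1}| / |a_m| = (2m+1)·(2m+2)/(m+1)² · 9, which tends to 36 as m → ∞.
Convergence for |t − 4| · 36 < 1, i.e. |t − 4| < 1/36. So R = 1/36.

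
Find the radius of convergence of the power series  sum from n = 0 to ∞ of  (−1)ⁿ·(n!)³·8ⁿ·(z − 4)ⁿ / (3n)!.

R = 27/8

Apply the ratio test: |a_{n+1}| / |a_n| = (n+1)³/[(3n+1)·(3n+2)·(3n+3)] · 8, which tends to 8/27 as n → ∞.
Thus R = 1/(8/27) = 27/8.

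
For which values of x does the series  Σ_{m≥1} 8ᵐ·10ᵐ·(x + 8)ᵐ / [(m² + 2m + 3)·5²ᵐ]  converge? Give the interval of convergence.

Ratio test: |a_{m+1}/a_m| = [(m² + 2m + 3)/((m+1)² + 2(m+1) + 3)] · 8·10/25 → 16/5 as m → ∞.
Convergence for |x + 8| · 16/5 < 1, i.e. |x + 8| < 5/16. So R = 5/16.
When x = -123/16, the series is dominated by a constant times Σ 1/m², which converges (p = 2 > 1).
Check x = -133/16: the terms are on the order of 1/m², so the series converges absolutely by comparison with the p-series (p = 2 > 1).

[-133/16, -123/16]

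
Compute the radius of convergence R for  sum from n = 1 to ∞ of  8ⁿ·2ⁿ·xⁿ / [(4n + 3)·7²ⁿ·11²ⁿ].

R = 5929/16

Apply the ratio test: |a_{n+1}| / |a_n| = [(4n + 3)/(4(n+1) + 3)] · 8·2/(49·121), which tends to 16/5929 as n → ∞.
Thus R = 1/(16/5929) = 5929/16.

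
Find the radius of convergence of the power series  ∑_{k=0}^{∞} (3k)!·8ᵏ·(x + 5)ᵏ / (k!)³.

The ratio of consecutive coefficients is (3k+1)·(3k+2)·(3k+3)/(k+1)³ · 8 → 216.
Thus R = 1/(216) = 1/216.

R = 1/216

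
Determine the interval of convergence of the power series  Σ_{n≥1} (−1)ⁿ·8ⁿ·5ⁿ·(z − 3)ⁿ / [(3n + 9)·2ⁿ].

By the ratio test, |a_{n+1}/a_n| = [(3n + 9)/(3(n+1) + 9)] · 8·5/2 → 20.
Convergence for |z − 3| · 20 < 1, i.e. |z − 3| < 1/20. So R = 1/20.
Endpoint z = 61/20: the terms alternate in sign and decrease monotonically to 0 in absolute value (size ~ c/n), so the alternating series test gives convergence.
Endpoint z = 59/20: the terms are asymptotic to a nonzero constant times 1/n, so the series diverges by limit comparison with Σ 1/n.

(59/20, 61/20]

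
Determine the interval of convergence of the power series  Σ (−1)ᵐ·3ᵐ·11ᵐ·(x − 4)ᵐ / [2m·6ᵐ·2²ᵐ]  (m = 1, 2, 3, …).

(36/11, 52/11]

The ratio of consecutive coefficients is [2m/2(m+1)] · 3·11/(6·4) → 11/8.
Convergence for |x − 4| · 11/8 < 1, i.e. |x − 4| < 8/11. So R = 8/11.
At x = 52/11: an alternating series whose terms decrease to 0 in absolute value, so it converges by the Leibniz criterion.
Endpoint x = 36/11: the terms are asymptotic to a nonzero constant times 1/m, so the series diverges by limit comparison with Σ 1/m.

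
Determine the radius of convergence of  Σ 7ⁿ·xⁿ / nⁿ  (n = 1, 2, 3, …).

R = ∞

By the Cauchy root test, |a_n|^(1/n) = 7/n → 0.
The limit is 0 for every x, so R = ∞.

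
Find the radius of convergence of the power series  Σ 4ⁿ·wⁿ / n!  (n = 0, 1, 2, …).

R = ∞

Ratio test: |a_{n+1}/a_n| = 4 · 1/(n+1) → 0 as n → ∞.
Since the limit is 0 < 1 for every w, the series converges on all of ℝ and R = ∞.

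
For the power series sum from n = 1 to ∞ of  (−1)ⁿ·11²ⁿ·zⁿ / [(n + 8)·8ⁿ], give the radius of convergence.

R = 8/121

Ratio test: |a_{n+1}/a_n| = [(n + 8)/((n+1) + 8)] · 121/8 → 121/8 as n → ∞.
Hence the series converges for |z| < 1/(121/8) = 8/121, so the radius of convergence is 8/121.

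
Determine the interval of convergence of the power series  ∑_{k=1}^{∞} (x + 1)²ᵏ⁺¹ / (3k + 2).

The ratio of consecutive coefficients is (3k + 2)/(3(k+1) + 2) → 1.
Successive powers of (x + 1) differ by 2, so the series converges when |x + 1|² · 1 < 1, i.e. |x + 1| < √(1) = 1. So R = 1.
Endpoint x = 0: the terms are asymptotic to a nonzero constant times 1/k, so the series diverges by limit comparison with Σ 1/k.
Check x = -2: the terms behave like c/k; limit comparison with the harmonic series gives divergence.

(-2, 0)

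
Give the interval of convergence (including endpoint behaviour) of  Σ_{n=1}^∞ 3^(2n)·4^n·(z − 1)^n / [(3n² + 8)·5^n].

Ratio test: |a_{n+1}/a_n| = [(3n² + 8)/(3(n+1)² + 8)] · 9·4/5 → 36/5 as n → ∞.
Hence the series converges for |z − 1| < 1/(36/5) = 5/36, so the radius of convergence is 5/36.
At z = 41/36: absolute convergence follows by limit comparison with Σ 1/n².
Check z = 31/36: the series is dominated by a constant times Σ 1/n², which converges (p = 2 > 1).

[31/36, 41/36]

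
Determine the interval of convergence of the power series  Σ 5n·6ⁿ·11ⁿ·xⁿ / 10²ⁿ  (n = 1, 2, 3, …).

By the ratio test, |a_{n+1}/a_n| = [5(n+1)/5n] · 6·11/100 → 33/50.
Convergence for |x| · 33/50 < 1, i.e. |x| < 50/33. So R = 50/33.
At x = 50/33: the terms have absolute value of order n, which does not tend to 0, so the series diverges by the divergence test.
When x = -50/33, the terms do not tend to 0, so the series diverges.

(-50/33, 50/33)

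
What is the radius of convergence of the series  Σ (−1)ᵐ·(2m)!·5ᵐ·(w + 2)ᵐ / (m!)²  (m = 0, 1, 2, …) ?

The ratio of consecutive coefficients is (2m+1)·(2m+2)/(m+1)² · 5 → 20.
Convergence for |w + 2| · 20 < 1, i.e. |w + 2| < 1/20. So R = 1/20.

R = 1/20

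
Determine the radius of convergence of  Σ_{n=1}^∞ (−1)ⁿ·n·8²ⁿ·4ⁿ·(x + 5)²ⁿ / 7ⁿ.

R = √7/16

Ratio test: |a_{n+1}/a_n| = [(n+1)/n] · 64·4/7 → 256/7 as n → ∞.
Writing y = (x + 5)², the series in y has radius 7/256, so |x + 5| < √(7/256) and R = √7/16.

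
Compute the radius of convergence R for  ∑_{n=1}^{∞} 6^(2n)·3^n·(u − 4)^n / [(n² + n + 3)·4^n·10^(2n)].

R = 100/27

Apply the ratio test: |a_{n+1}| / |a_n| = [(n² + n + 3)/((n+1)² + (n+1) + 3)] · 36·3/(4·100), which tends to 27/100 as n → ∞.
Hence the series converges for |u − 4| < 1/(27/100) = 100/27, so the radius of convergence is 100/27.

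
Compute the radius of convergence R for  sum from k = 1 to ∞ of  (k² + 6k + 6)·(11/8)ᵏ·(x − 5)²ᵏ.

R = 2√22/11

By the ratio test, |a_{k+1}/a_k| = [((k+1)² + 6(k+1) + 6)/(k² + 6k + 6)] · 11/8 → 11/8.
Since the exponent of (x − 5) increases by 2 each term, convergence requires |x − 5|² < 8/11, hence R = 2√22/11.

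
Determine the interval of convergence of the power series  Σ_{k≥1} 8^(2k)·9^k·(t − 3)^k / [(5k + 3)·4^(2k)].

[107/36, 109/36)

By the ratio test, |a_{k+1}/a_k| = [(5k + 3)/(5(k+1) + 3)] · 64·9/16 → 36.
Hence the series converges for |t − 3| < 1/(36) = 1/36, so the radius of convergence is 1/36.
Check t = 109/36: the terms are asymptotic to a nonzero constant times 1/k, so the series diverges by limit comparison with Σ 1/k.
When t = 107/36, an alternating series whose terms decrease to 0 in absolute value, so it converges by the Leibniz criterion.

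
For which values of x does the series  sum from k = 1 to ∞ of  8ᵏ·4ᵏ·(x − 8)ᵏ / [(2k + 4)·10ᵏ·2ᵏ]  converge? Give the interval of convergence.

[59/8, 69/8)

By the ratio test, |a_{k+1}/a_k| = [(2k + 4)/(2(k+1) + 4)] · 8·4/(10·2) → 8/5.
Thus R = 1/(8/5) = 5/8.
At x = 69/8: the terms behave like c/k; limit comparison with the harmonic series gives divergence.
When x = 59/8, an alternating series whose terms decrease to 0 in absolute value, so it converges by the Leibniz criterion.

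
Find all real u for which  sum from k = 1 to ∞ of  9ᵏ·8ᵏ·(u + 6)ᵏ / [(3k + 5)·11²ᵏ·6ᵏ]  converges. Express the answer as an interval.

The ratio of consecutive coefficients is [(3k + 5)/(3(k+1) + 5)] · 9·8/(121·6) → 12/121.
Thus R = 1/(12/121) = 121/12.
When u = 49/12, the terms behave like c/k; limit comparison with the harmonic series gives divergence.
Check u = -193/12: the terms alternate in sign and decrease monotonically to 0 in absolute value (size ~ c/k), so the alternating series test gives convergence.

[-193/12, 49/12)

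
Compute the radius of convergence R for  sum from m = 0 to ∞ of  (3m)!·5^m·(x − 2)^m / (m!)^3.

The ratio of consecutive coefficients is (3m+1)·(3m+2)·(3m+3)/(m+1)³ · 5 → 135.
Hence the series converges for |x − 2| < 1/(135) = 1/135, so the radius of convergence is 1/135.

R = 1/135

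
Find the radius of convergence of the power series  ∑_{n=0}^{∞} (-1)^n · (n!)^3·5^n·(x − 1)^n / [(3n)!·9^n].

Apply the ratio test: |a_{n+1}| / |a_n| = (n+1)³/[(3n+1)·(3n+2)·(3n+3)] · 5/9, which tends to 5/243 as n → ∞.
The series converges when 5/243 · |x − 1| < 1, giving R = 243/5.

R = 243/5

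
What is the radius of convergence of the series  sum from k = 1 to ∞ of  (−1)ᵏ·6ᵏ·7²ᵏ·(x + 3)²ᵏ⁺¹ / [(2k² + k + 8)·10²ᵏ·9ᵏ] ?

R = 5√6/7

Apply the ratio test: |a_{k+1}| / |a_k| = [(2k² + k + 8)/(2(k+1)² + (k+1) + 8)] · 6·49/(100·9), which tends to 49/150 as k → ∞.
Writing y = (x + 3)², the series in y has radius 150/49, so |x + 3| < √(150/49) and R = 5√6/7.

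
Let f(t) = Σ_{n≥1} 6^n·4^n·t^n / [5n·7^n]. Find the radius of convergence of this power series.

By the ratio test, |a_{n+1}/a_n| = [5n/5(n+1)] · 6·4/7 → 24/7.
The series converges when 24/7 · |t| < 1, giving R = 7/24.

R = 7/24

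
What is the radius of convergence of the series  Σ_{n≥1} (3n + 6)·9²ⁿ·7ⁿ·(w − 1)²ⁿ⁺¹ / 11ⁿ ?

R = √77/63

The ratio of consecutive coefficients is [(3(n+1) + 6)/(3n + 6)] · 81·7/11 → 567/11.
Writing y = (w − 1)², the series in y has radius 11/567, so |w − 1| < √(11/567) and R = √77/63.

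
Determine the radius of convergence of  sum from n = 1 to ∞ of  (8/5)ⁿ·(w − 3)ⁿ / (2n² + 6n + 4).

By the ratio test, |a_{n+1}/a_n| = [(2n² + 6n + 4)/(2(n+1)² + 6(n+1) + 4)] · 8/5 → 8/5.
Thus R = 1/(8/5) = 5/8.

R = 5/8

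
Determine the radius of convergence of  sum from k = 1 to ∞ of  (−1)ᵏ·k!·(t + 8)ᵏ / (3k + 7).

R = 0

By the ratio test, |a_{k+1}/a_k| = (k+1) · (3k + 7)/(3(k+1) + 7) → ∞.
The terms grow without bound for any (t + 8) ≠ 0, so R = 0 (convergence only at t = -8).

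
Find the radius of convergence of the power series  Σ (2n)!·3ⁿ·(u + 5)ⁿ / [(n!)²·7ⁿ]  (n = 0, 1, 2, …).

Ratio test: |a_{n+1}/a_n| = (2n+1)·(2n+2)/(n+1)² · 3/7 → 12/7 as n → ∞.
The series converges when 12/7 · |u + 5| < 1, giving R = 7/12.

R = 7/12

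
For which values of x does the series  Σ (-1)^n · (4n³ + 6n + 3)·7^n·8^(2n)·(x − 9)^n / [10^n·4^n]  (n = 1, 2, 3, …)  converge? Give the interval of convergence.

By the ratio test, |a_{n+1}/a_n| = [(4(n+1)³ + 6(n+1) + 3)/(4n³ + 6n + 3)] · 7·64/(10·4) → 56/5.
The series converges when 56/5 · |x − 9| < 1, giving R = 5/56.
At x = 509/56: the terms have absolute value of order n³, which does not tend to 0, so the series diverges by the divergence test.
Endpoint x = 499/56: the n-th term does not approach 0; divergence by the term test.

(499/56, 509/56)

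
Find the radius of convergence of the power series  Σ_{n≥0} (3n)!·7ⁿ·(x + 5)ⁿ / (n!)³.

Ratio test: |a_{n+1}/a_n| = (3n+1)·(3n+2)·(3n+3)/(n+1)³ · 7 → 189 as n → ∞.
Convergence for |x + 5| · 189 < 1, i.e. |x + 5| < 1/189. So R = 1/189.

R = 1/189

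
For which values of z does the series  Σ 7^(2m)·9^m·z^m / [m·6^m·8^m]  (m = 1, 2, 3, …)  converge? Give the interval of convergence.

Apply the ratio test: |a_{m+1}| / |a_m| = [m/(m+1)] · 49·9/(6·8), which tends to 147/16 as m → ∞.
Thus R = 1/(147/16) = 16/147.
Check z = 16/147: the terms behave like c/m; limit comparison with the harmonic series gives divergence.
Check z = -16/147: the terms alternate in sign and decrease monotonically to 0 in absolute value (size ~ c/m), so the alternating series test gives convergence.

[-16/147, 16/147)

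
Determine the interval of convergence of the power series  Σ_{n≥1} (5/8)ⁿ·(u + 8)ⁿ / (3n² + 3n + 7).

[-48/5, -32/5]

By the ratio test, |a_{n+1}/a_n| = [(3n² + 3n + 7)/(3(n+1)² + 3(n+1) + 7)] · 5/8 → 5/8.
Convergence for |u + 8| · 5/8 < 1, i.e. |u + 8| < 8/5. So R = 8/5.
At u = -32/5: the terms are on the order of 1/n², so the series converges absolutely by comparison with the p-series (p = 2 > 1).
Endpoint u = -48/5: absolute convergence follows by limit comparison with Σ 1/n².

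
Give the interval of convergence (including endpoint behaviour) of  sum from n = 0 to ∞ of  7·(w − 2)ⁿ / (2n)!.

Apply the ratio test: |a_{n+1}| / |a_n| = 7/7 · 1/[(2n+1)·(2n+2)], which tends to 0 as n → ∞.
Since the limit is 0 < 1 for every w, the series converges on all of ℝ and R = ∞.

(−∞, ∞)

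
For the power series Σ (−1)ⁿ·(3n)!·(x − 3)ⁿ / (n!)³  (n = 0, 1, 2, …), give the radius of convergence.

R = 1/27

By the ratio test, |a_{n+1}/a_n| = (3n+1)·(3n+2)·(3n+3)/(n+1)³ → 27.
The series converges when 27 · |x − 3| < 1, giving R = 1/27.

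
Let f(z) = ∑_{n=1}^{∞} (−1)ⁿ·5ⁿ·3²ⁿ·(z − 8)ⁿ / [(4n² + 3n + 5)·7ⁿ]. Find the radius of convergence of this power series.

R = 7/45

Ratio test: |a_{n+1}/a_n| = [(4n² + 3n + 5)/(4(n+1)² + 3(n+1) + 5)] · 5·9/7 → 45/7 as n → ∞.
Thus R = 1/(45/7) = 7/45.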